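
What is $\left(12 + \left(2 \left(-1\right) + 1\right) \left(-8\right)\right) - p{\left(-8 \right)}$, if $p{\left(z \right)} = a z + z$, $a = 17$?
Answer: $164$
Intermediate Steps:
$p{\left(z \right)} = 18 z$ ($p{\left(z \right)} = 17 z + z = 18 z$)
$\left(12 + \left(2 \left(-1\right) + 1\right) \left(-8\right)\right) - p{\left(-8 \right)} = \left(12 + \left(2 \left(-1\right) + 1\right) \left(-8\right)\right) - 18 \left(-8\right) = \left(12 + \left(-2 + 1\right) \left(-8\right)\right) - -144 = \left(12 - -8\right) + 144 = \left(12 + 8\right) + 144 = 20 + 144 = 164$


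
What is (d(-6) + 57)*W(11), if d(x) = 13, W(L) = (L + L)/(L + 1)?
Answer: 385/3 ≈ 128.33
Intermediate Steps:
W(L) = 2*L/(1 + L) (W(L) = (2*L)/(1 + L) = 2*L/(1 + L))
(d(-6) + 57)*W(11) = (13 + 57)*(2*11/(1 + 11)) = 70*(2*11/12) = 70*(2*11*(1/12)) = 70*(11/6) = 385/3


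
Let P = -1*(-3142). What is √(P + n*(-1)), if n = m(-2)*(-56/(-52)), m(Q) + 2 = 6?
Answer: √530270/13 ≈ 56.015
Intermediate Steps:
m(Q) = 4 (m(Q) = -2 + 6 = 4)
n = 56/13 (n = 4*(-56/(-52)) = 4*(-56*(-1/52)) = 4*(14/13) = 56/13 ≈ 4.3077)
P = 3142
√(P + n*(-1)) = √(3142 + (56/13)*(-1)) = √(3142 - 56/13) = √(40790/13) = √530270/13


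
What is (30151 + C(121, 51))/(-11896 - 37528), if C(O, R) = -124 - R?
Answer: -3747/6178 ≈ -0.60651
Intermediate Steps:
(30151 + C(121, 51))/(-11896 - 37528) = (30151 + (-124 - 1*51))/(-11896 - 37528) = (30151 + (-124 - 51))/(-49424) = (30151 - 175)*(-1/49424) = 29976*(-1/49424) = -3747/6178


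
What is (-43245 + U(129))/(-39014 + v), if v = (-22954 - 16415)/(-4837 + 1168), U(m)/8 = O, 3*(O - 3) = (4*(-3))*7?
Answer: 53133235/47700999 ≈ 1.1139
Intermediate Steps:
O = -25 (O = 3 + ((4*(-3))*7)/3 = 3 + (-12*7)/3 = 3 + (⅓)*(-84) = 3 - 28 = -25)
U(m) = -200 (U(m) = 8*(-25) = -200)
v = 13123/1223 (v = -39369/(-3669) = -39369*(-1/3669) = 13123/1223 ≈ 10.730)
(-43245 + U(129))/(-39014 + v) = (-43245 - 200)/(-39014 + 13123/1223) = -43445/(-47700999/1223) = -43445*(-1223/47700999) = 53133235/47700999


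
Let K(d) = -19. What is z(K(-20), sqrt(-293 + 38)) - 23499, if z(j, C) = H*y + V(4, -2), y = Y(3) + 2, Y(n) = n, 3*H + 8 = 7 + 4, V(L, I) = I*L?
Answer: -23502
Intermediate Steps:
H = 1 (H = -8/3 + (7 + 4)/3 = -8/3 + (1/3)*11 = -8/3 + 11/3 = 1)
y = 5 (y = 3 + 2 = 5)
z(j, C) = -3 (z(j, C) = 1*5 - 2*4 = 5 - 8 = -3)
z(K(-20), sqrt(-293 + 38)) - 23499 = -3 - 23499 = -23502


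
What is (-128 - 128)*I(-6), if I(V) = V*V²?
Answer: 55296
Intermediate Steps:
I(V) = V³
(-128 - 128)*I(-6) = (-128 - 128)*(-6)³ = -256*(-216) = 55296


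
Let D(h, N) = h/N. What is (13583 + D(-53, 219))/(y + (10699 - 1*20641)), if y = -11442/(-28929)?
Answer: -7171074808/5248712337 ≈ -1.3663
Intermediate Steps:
y = 3814/9643 (y = -11442*(-1/28929) = 3814/9643 ≈ 0.39552)
(13583 + D(-53, 219))/(y + (10699 - 1*20641)) = (13583 - 53/219)/(3814/9643 + (10699 - 1*20641)) = (13583 - 53*1/219)/(3814/9643 + (10699 - 20641)) = (13583 - 53/219)/(3814/9643 - 9942) = 2974624/(219*(-95866892/9643)) = (2974624/219)*(-9643/95866892) = -7171074808/5248712337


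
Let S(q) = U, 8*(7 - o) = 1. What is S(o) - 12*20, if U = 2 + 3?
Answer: -235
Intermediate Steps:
o = 55/8 (o = 7 - 1/8*1 = 7 - 1/8 = 55/8 ≈ 6.8750)
U = 5
S(q) = 5
S(o) - 12*20 = 5 - 12*20 = 5 - 240 = -235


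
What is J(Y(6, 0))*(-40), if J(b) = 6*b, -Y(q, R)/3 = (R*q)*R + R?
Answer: 0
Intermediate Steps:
Y(q, R) = -3*R - 3*q*R² (Y(q, R) = -3*((R*q)*R + R) = -3*(q*R² + R) = -3*(R + q*R²) = -3*R - 3*q*R²)
J(Y(6, 0))*(-40) = (6*(-3*0*(1 + 0*6)))*(-40) = (6*(-3*0*(1 + 0)))*(-40) = (6*(-3*0*1))*(-40) = (6*0)*(-40) = 0*(-40) = 0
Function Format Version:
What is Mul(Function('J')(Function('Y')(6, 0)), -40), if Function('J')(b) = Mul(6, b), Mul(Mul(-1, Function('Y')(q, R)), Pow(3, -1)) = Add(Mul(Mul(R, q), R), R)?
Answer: 0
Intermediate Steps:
Function('Y')(q, R) = Add(Mul(-3, R), Mul(-3, q, Pow(R, 2))) (Function('Y')(q, R) = Mul(-3, Add(Mul(Mul(R, q), R), R)) = Mul(-3, Add(Mul(q, Pow(R, 2)), R)) = Mul(-3, Add(R, Mul(q, Pow(R, 2)))) = Add(Mul(-3, R), Mul(-3, q, Pow(R, 2))))
Mul(Function('J')(Function('Y')(6, 0)), -40) = Mul(Mul(6, Mul(-3, 0, Add(1, Mul(0, 6)))), -40) = Mul(Mul(6, Mul(-3, 0, Add(1, 0))), -40) = Mul(Mul(6, Mul(-3, 0, 1)), -40) = Mul(Mul(6, 0), -40) = Mul(0, -40) = 0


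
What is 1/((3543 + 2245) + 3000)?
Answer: 1/8788 ≈ 0.00011379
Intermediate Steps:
1/((3543 + 2245) + 3000) = 1/(5788 + 3000) = 1/8788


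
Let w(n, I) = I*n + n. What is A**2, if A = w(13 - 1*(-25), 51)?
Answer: 3904576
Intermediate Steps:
w(n, I) = n + I*n
A = 1976 (A = (13 - 1*(-25))*(1 + 51) = (13 + 25)*52 = 38*52 = 1976)
A**2 = 1976**2 = 3904576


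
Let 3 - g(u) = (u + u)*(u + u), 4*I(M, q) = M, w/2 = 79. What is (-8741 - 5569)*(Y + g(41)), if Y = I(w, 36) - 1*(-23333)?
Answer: -238282965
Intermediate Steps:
w = 158 (w = 2*79 = 158)
I(M, q) = M/4
g(u) = 3 - 4*u² (g(u) = 3 - (u + u)*(u + u) = 3 - 2*u*2*u = 3 - 4*u²)
Y = 46745/2 (Y = (¼)*158 - 1*(-23333) = 79/2 + 23333 = 46745/2 ≈ 23373.)
(-8741 - 5569)*(Y + g(41)) = (-8741 - 5569)*(46745/2 + (3 - 4*41²)) = -14310*(46745/2 + (3 - 4*1681)) = -14310*(46745/2 + (3 - 6724)) = -14310*(46745/2 - 6721) = -14310*33303/2 = -238282965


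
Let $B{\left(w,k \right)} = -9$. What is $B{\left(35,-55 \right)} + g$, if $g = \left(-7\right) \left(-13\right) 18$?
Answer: $1629$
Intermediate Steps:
$g = 1638$ ($g = 91 \cdot 18 = 1638$)
$B{\left(35,-55 \right)} + g = -9 + 1638 = 1629$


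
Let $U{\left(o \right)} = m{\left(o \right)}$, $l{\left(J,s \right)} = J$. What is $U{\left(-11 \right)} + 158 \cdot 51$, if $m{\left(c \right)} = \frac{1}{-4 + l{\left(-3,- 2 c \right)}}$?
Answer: $\frac{56405}{7} \approx 8057.9$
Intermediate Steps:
$m{\left(c \right)} = - \frac{1}{7}$ ($m{\left(c \right)} = \frac{1}{-4 - 3} = \frac{1}{-7} = - \frac{1}{7}$)
$U{\left(o \right)} = - \frac{1}{7}$
$U{\left(-11 \right)} + 158 \cdot 51 = - \frac{1}{7} + 158 \cdot 51 = - \frac{1}{7} + 8058 = \frac{56405}{7}$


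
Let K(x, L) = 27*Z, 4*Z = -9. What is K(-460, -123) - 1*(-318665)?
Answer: 1274417/4 ≈ 3.1860e+5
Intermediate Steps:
Z = -9/4 (Z = (1/4)*(-9) = -9/4 ≈ -2.2500)
K(x, L) = -243/4 (K(x, L) = 27*(-9/4) = -243/4)
K(-460, -123) - 1*(-318665) = -243/4 - 1*(-318665) = -243/4 + 318665 = 1274417/4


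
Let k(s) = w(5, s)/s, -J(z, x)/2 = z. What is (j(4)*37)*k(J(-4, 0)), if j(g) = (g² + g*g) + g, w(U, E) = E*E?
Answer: 10656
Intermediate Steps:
w(U, E) = E²
J(z, x) = -2*z
j(g) = g + 2*g² (j(g) = (g² + g²) + g = 2*g² + g = g + 2*g²)
k(s) = s (k(s) = s²/s = s)
(j(4)*37)*k(J(-4, 0)) = ((4*(1 + 2*4))*37)*(-2*(-4)) = ((4*(1 + 8))*37)*8 = ((4*9)*37)*8 = (36*37)*8 = 1332*8 = 10656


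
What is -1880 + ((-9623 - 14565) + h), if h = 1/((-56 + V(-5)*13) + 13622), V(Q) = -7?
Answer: -351266299/13475 ≈ -26068.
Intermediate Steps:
h = 1/13475 (h = 1/((-56 - 7*13) + 13622) = 1/((-56 - 91) + 13622) = 1/(-147 + 13622) = 1/13475 ≈ 7.4212e-5)
-1880 + ((-9623 - 14565) + h) = -1880 + ((-9623 - 14565) + 1/13475) = -1880 + (-24188 + 1/13475) = -1880 - 325933299/13475 = -351266299/13475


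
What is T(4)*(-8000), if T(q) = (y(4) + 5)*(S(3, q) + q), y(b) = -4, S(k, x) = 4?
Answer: -64000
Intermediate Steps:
T(q) = 4 + q (T(q) = (-4 + 5)*(4 + q) = 1*(4 + q) = 4 + q)
T(4)*(-8000) = (4 + 4)*(-8000) = 8*(-8000) = -64000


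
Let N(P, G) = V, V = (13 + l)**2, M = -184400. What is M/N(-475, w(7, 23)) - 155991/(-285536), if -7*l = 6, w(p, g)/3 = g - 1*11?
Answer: -103154481865/82519904 ≈ -1250.1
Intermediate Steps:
w(p, g) = -33 + 3*g (w(p, g) = 3*(g - 1*11) = 3*(g - 11) = 3*(-11 + g) = -33 + 3*g)
l = -6/7 (l = -1/7*6 = -6/7 ≈ -0.85714)
V = 7225/49 (V = (13 - 6/7)**2 = (85/7)**2 = 7225/49 ≈ 147.45)
N(P, G) = 7225/49
M/N(-475, w(7, 23)) - 155991/(-285536) = -184400/7225/49 - 155991/(-285536) = -184400*49/7225 - 155991*(-1/285536) = -361424/289 + 155991/285536 = -103154481865/82519904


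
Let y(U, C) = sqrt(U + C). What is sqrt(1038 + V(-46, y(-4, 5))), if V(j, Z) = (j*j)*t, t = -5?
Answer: I*sqrt(9542) ≈ 97.683*I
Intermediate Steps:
y(U, C) = sqrt(C + U)
V(j, Z) = -5*j**2 (V(j, Z) = (j*j)*(-5) = j**2*(-5) = -5*j**2)
sqrt(1038 + V(-46, y(-4, 5))) = sqrt(1038 - 5*(-46)**2) = sqrt(1038 - 5*2116) = sqrt(1038 - 10580) = sqrt(-9542) = I*sqrt(9542)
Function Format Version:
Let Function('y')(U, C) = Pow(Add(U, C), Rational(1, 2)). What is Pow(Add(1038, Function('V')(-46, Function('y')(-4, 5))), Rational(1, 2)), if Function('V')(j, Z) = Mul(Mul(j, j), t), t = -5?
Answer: Mul(I, Pow(9542, Rational(1, 2))) ≈ Mul(97.683, I)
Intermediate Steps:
Function('y')(U, C) = Pow(Add(C, U), Rational(1, 2))
Function('V')(j, Z) = Mul(-5, Pow(j, 2)) (Function('V')(j, Z) = Mul(Mul(j, j), -5) = Mul(Pow(j, 2), -5) = Mul(-5, Pow(j, 2)))
Pow(Add(1038, Function('V')(-46, Function('y')(-4, 5))), Rational(1, 2)) = Pow(Add(1038, Mul(-5, Pow(-46, 2))), Rational(1, 2)) = Pow(Add(1038, Mul(-5, 2116)), Rational(1, 2)) = Pow(Add(1038, -10580), Rational(1, 2)) = Pow(-9542, Rational(1, 2)) = Mul(I, Pow(9542, Rational(1, 2)))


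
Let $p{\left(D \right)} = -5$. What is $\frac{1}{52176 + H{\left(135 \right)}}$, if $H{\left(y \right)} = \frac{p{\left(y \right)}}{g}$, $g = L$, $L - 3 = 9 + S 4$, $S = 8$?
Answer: $\frac{44}{2295739} \approx 1.9166 \cdot 10^{-5}$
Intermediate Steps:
$L = 44$ ($L = 3 + \left(9 + 8 \cdot 4\right) = 3 + \left(9 + 32\right) = 3 + 41 = 44$)
$g = 44$
$H{\left(y \right)} = - \frac{5}{44}$
$\frac{1}{52176 + H{\left(135 \right)}} = \frac{1}{52176 - \frac{5}{44}} = \frac{1}{\frac{2295739}{44}} = \frac{44}{2295739}$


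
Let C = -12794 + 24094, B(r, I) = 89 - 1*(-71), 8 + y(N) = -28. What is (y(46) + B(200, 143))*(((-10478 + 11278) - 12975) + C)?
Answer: -108500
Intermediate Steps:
y(N) = -36 (y(N) = -8 - 28 = -36)
B(r, I) = 160 (B(r, I) = 89 + 71 = 160)
C = 11300
(y(46) + B(200, 143))*(((-10478 + 11278) - 12975) + C) = (-36 + 160)*(((-10478 + 11278) - 12975) + 11300) = 124*((800 - 12975) + 11300) = 124*(-12175 + 11300) = 124*(-875) = -108500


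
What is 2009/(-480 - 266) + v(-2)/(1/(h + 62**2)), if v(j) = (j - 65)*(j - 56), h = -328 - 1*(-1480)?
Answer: 14483182167/746 ≈ 1.9414e+7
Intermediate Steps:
h = 1152 (h = -328 + 1480 = 1152)
v(j) = (-65 + j)*(-56 + j)
2009/(-480 - 266) + v(-2)/(1/(h + 62**2)) = 2009/(-480 - 266) + (3640 + (-2)**2 - 121*(-2))/(1/(1152 + 62**2)) = 2009/(-746) + (3640 + 4 + 242)/(1/(1152 + 3844)) = 2009*(-1/746) + 3886/(1/4996) = -2009/746 + 3886/(1/4996) = -2009/746 + 3886*4996 = -2009/746 + 19414456 = 14483182167/746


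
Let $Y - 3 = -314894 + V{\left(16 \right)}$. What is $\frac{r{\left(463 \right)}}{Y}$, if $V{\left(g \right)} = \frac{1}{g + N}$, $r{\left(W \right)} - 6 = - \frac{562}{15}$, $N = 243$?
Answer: $\frac{15281}{152918940} \approx 9.9929 \cdot 10^{-5}$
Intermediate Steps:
$r{\left(W \right)} = - \frac{472}{15}$ ($r{\left(W \right)} = 6 - \frac{562}{15} = - \frac{472}{15}$)
$V{\left(g \right)} = \frac{1}{243 + g}$ ($V{\left(g \right)} = \frac{1}{g + 243} = \frac{1}{243 + g}$)
$Y = - \frac{81556768}{259}$ ($Y = 3 - \left(314894 - \frac{1}{243 + 16}\right) = 3 - \left(314894 - \frac{1}{259}\right) = 3 + \left(-314894 + \frac{1}{259}\right) = 3 - \frac{81557545}{259} = - \frac{81556768}{259} \approx -3.1489 \cdot 10^{5}$)
$\frac{r{\left(463 \right)}}{Y} = - \frac{472}{15 \left(- \frac{81556768}{259}\right)} = \left(- \frac{472}{15}\right) \left(- \frac{259}{81556768}\right) = \frac{15281}{152918940}$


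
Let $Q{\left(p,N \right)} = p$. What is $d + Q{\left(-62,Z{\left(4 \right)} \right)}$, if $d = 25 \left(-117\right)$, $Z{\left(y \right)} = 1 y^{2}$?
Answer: $-2987$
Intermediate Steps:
$Z{\left(y \right)} = y^{2}$
$d = -2925$
$d + Q{\left(-62,Z{\left(4 \right)} \right)} = -2925 - 62 = -2987$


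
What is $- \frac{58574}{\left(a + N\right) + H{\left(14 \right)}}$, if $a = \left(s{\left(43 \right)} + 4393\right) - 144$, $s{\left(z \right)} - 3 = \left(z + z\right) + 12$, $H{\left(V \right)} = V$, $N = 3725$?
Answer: $- \frac{58574}{8089} \approx -7.2412$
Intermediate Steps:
$s{\left(z \right)} = 15 + 2 z$ ($s{\left(z \right)} = 3 + \left(\left(z + z\right) + 12\right) = 3 + \left(2 z + 12\right) = 3 + \left(12 + 2 z\right) = 15 + 2 z$)
$a = 4350$ ($a = \left(\left(15 + 2 \cdot 43\right) + 4393\right) - 144 = \left(\left(15 + 86\right) + 4393\right) - 144 = \left(101 + 4393\right) - 144 = 4494 - 144 = 4350$)
$- \frac{58574}{\left(a + N\right) + H{\left(14 \right)}} = - \frac{58574}{\left(4350 + 3725\right) + 14} = - \frac{58574}{8075 + 14} = - \frac{58574}{8089}$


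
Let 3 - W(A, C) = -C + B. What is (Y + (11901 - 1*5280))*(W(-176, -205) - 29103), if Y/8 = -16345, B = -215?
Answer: 3611203510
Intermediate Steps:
W(A, C) = 218 + C (W(A, C) = 3 - (-C - 215) = 3 - (-215 - C) = 3 + (215 + C) = 218 + C)
Y = -130760 (Y = 8*(-16345) = -130760)
(Y + (11901 - 1*5280))*(W(-176, -205) - 29103) = (-130760 + (11901 - 1*5280))*((218 - 205) - 29103) = (-130760 + (11901 - 5280))*(13 - 29103) = (-130760 + 6621)*(-29090) = -124139*(-29090) = 3611203510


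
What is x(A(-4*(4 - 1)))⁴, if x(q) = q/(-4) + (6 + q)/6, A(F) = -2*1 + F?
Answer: 28561/1296 ≈ 22.038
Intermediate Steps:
A(F) = -2 + F
x(q) = 1 - q/12 (x(q) = q*(-¼) + (6 + q)*(⅙) = -q/4 + (1 + q/6) = 1 - q/12)
x(A(-4*(4 - 1)))⁴ = (1 - (-2 - 4*(4 - 1))/12)⁴ = (1 - (-2 - 4*3)/12)⁴ = (1 - (-2 - 12)/12)⁴ = (1 - 1/12*(-14))⁴ = (1 + 7/6)⁴ = (13/6)⁴ = 28561/1296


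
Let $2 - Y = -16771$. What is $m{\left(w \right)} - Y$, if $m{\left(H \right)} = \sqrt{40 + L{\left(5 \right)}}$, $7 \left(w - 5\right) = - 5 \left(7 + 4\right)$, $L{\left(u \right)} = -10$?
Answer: $-16773 + \sqrt{30} \approx -16768.0$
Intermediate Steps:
$Y = 16773$ ($Y = 2 - -16771 = 2 + 16771 = 16773$)
$w = - \frac{20}{7}$ ($w = 5 + \frac{\left(-5\right) \left(7 + 4\right)}{7} = 5 + \frac{\left(-5\right) 11}{7} = 5 + \frac{1}{7} \left(-55\right) = 5 - \frac{55}{7} = - \frac{20}{7} \approx -2.8571$)
$m{\left(H \right)} = \sqrt{30}$ ($m{\left(H \right)} = \sqrt{40 - 10} = \sqrt{30}$)
$m{\left(w \right)} - Y = \sqrt{30} - 16773 = -16773 + \sqrt{30}$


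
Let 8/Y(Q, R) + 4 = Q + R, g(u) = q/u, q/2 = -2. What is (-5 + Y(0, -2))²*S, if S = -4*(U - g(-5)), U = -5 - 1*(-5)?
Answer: 5776/45 ≈ 128.36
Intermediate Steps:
q = -4 (q = 2*(-2) = -4)
g(u) = -4/u
Y(Q, R) = 8/(-4 + Q + R) (Y(Q, R) = 8/(-4 + (Q + R)) = 8/(-4 + Q + R))
U = 0 (U = -5 + 5 = 0)
S = 16/5 (S = -4*(0 - (-4)/(-5)) = -4*(0 - (-4)*(-1)/5) = -4*(0 - 1*⅘) = -4*(0 - ⅘) = -4*(-⅘) = 16/5 ≈ 3.2000)
(-5 + Y(0, -2))²*S = (-5 + 8/(-4 + 0 - 2))²*(16/5) = (-5 + 8/(-6))²*(16/5) = (-5 + 8*(-⅙))²*(16/5) = (-5 - 4/3)²*(16/5) = (-19/3)²*(16/5) = (361/9)*(16/5) = 5776/45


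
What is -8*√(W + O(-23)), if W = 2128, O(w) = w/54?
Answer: -4*√689334/9 ≈ -369.00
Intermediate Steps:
O(w) = w/54 (O(w) = w*(1/54) = w/54)
-8*√(W + O(-23)) = -8*√(2128 + (1/54)*(-23)) = -8*√(2128 - 23/54) = -4*√689334/9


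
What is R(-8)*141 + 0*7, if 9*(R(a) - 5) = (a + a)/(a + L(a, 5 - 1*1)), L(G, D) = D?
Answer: 2303/3 ≈ 767.67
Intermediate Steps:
R(a) = 5 + 2*a/(9*(4 + a)) (R(a) = 5 + ((a + a)/(a + (5 - 1*1)))/9 = 5 + ((2*a)/(a + (5 - 1)))/9 = 5 + ((2*a)/(a + 4))/9 = 5 + ((2*a)/(4 + a))/9 = 5 + (2*a/(4 + a))/9 = 5 + 2*a/(9*(4 + a)))
R(-8)*141 + 0*7 = ((180 + 47*(-8))/(9*(4 - 8)))*141 + 0*7 = ((⅑)*(180 - 376)/(-4))*141 + 0 = ((⅑)*(-¼)*(-196))*141 + 0 = (49/9)*141 + 0 = 2303/3 + 0 = 2303/3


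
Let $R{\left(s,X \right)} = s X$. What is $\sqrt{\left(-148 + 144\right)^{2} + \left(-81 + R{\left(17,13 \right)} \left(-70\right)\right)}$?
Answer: $i \sqrt{15535} \approx 124.64 i$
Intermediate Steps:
$R{\left(s,X \right)} = X s$
$\sqrt{\left(-148 + 144\right)^{2} + \left(-81 + R{\left(17,13 \right)} \left(-70\right)\right)} = \sqrt{\left(-148 + 144\right)^{2} + \left(-81 + 13 \cdot 17 \left(-70\right)\right)} = \sqrt{\left(-4\right)^{2} + \left(-81 + 221 \left(-70\right)\right)} = \sqrt{16 - 15551} = \sqrt{-15535} = i \sqrt{15535}$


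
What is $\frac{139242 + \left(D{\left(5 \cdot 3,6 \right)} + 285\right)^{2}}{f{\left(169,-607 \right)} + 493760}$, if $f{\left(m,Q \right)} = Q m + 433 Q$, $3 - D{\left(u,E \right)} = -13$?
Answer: $\frac{229843}{128346} \approx 1.7908$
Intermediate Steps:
$D{\left(u,E \right)} = 16$ ($D{\left(u,E \right)} = 3 - -13 = 3 + 13 = 16$)
$f{\left(m,Q \right)} = 433 Q + Q m$
$\frac{139242 + \left(D{\left(5 \cdot 3,6 \right)} + 285\right)^{2}}{f{\left(169,-607 \right)} + 493760} = \frac{139242 + \left(16 + 285\right)^{2}}{- 607 \left(433 + 169\right) + 493760} = \frac{139242 + 301^{2}}{\left(-607\right) 602 + 493760} = \frac{139242 + 90601}{-365414 + 493760} = \frac{229843}{128346}$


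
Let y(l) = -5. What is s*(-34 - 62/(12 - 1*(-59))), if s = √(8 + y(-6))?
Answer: -2476*√3/71 ≈ -60.402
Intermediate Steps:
s = √3 (s = √(8 - 5) = √3 ≈ 1.7320)
s*(-34 - 62/(12 - 1*(-59))) = √3*(-34 - 62/(12 - 1*(-59))) = √3*(-34 - 62/(12 + 59)) = √3*(-34 - 62/71) = √3*(-2476/71) = -2476*√3/71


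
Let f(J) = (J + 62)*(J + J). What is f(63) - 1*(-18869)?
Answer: 34619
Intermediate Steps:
f(J) = 2*J*(62 + J) (f(J) = (62 + J)*(2*J) = 2*J*(62 + J))
f(63) - 1*(-18869) = 2*63*(62 + 63) - 1*(-18869) = 2*63*125 + 18869 = 15750 + 18869 = 34619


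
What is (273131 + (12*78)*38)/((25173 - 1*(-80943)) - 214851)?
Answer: -308699/108735 ≈ -2.8390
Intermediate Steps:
(273131 + (12*78)*38)/((25173 - 1*(-80943)) - 214851) = (273131 + 936*38)/((25173 + 80943) - 214851) = (273131 + 35568)/(106116 - 214851) = 308699/(-108735) = 308699*(-1/108735) = -308699/108735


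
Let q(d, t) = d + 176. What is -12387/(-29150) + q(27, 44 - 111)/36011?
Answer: 451985707/1049720650 ≈ 0.43058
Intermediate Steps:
q(d, t) = 176 + d
-12387/(-29150) + q(27, 44 - 111)/36011 = -12387/(-29150) + (176 + 27)/36011 = -12387*(-1/29150) + 203*(1/36011) = 12387/29150 + 203/36011 = 451985707/1049720650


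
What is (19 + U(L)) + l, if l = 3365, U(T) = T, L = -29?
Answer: 3355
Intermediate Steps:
(19 + U(L)) + l = (19 - 29) + 3365 = -10 + 3365 = 3355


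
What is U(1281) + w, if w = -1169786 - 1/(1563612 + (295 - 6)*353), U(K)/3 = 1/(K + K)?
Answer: -33958342425749/29029534 ≈ -1.1698e+6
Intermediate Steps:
U(K) = 3/(2*K) (U(K) = 3/(K + K) = 3/((2*K)) = 3*(1/(2*K)) = 3/(2*K))
w = -1948429485395/1665629 (w = -1169786 - 1/(1563612 + 289*353) = -1169786 - 1/(1563612 + 102017) = -1169786 - 1/1665629 = -1948429485395/1665629 ≈ -1.1698e+6)
U(1281) + w = (3/2)/1281 - 1948429485395/1665629 = (3/2)*(1/1281) - 1948429485395/1665629 = 1/854 - 1948429485395/1665629 = -33958342425749/29029534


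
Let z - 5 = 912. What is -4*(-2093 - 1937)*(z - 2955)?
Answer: -32852560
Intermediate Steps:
z = 917 (z = 5 + 912 = 917)
-4*(-2093 - 1937)*(z - 2955) = -4*(-2093 - 1937)*(917 - 2955) = -(-16120)*(-2038) = -4*8213140 = -32852560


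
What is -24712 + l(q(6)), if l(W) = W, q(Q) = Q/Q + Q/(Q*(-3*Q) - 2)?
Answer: -1359108/55 ≈ -24711.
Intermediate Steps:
q(Q) = 1 + Q/(-2 - 3*Q²) (q(Q) = 1 + Q/(-3*Q² - 2) = 1 + Q/(-2 - 3*Q²))
-24712 + l(q(6)) = -24712 + (2 - 1*6 + 3*6²)/(2 + 3*6²) = -24712 + (2 - 6 + 3*36)/(2 + 3*36) = -24712 + (2 - 6 + 108)/(2 + 108) = -24712 + 104/110 = -24712 + (1/110)*104 = -24712 + 52/55 = -1359108/55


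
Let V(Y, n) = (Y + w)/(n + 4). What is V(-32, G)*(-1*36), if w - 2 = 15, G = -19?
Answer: -36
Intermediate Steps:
w = 17 (w = 2 + 15 = 17)
V(Y, n) = (17 + Y)/(4 + n) (V(Y, n) = (Y + 17)/(n + 4) = (17 + Y)/(4 + n))
V(-32, G)*(-1*36) = ((17 - 32)/(4 - 19))*(-1*36) = (-15/(-15))*(-36) = -1/15*(-15)*(-36) = 1*(-36) = -36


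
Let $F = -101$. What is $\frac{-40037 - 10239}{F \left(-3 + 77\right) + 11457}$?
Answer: $- \frac{50276}{3983} \approx -12.623$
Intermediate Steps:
$\frac{-40037 - 10239}{F \left(-3 + 77\right) + 11457} = \frac{-40037 - 10239}{- 101 \left(-3 + 77\right) + 11457} = - \frac{50276}{\left(-101\right) 74 + 11457} = - \frac{50276}{-7474 + 11457} = - \frac{50276}{3983}$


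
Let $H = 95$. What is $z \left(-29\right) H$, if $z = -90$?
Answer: $247950$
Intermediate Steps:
$z \left(-29\right) H = \left(-90\right) \left(-29\right) 95 = 2610 \cdot 95 = 247950$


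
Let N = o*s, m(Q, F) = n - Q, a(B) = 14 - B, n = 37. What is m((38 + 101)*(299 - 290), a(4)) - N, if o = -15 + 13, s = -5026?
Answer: -11266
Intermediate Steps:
o = -2
m(Q, F) = 37 - Q
N = 10052 (N = -2*(-5026) = 10052)
m((38 + 101)*(299 - 290), a(4)) - N = (37 - (38 + 101)*(299 - 290)) - 1*10052 = (37 - 139*9) - 10052 = (37 - 1*1251) - 10052 = (37 - 1251) - 10052 = -1214 - 10052 = -11266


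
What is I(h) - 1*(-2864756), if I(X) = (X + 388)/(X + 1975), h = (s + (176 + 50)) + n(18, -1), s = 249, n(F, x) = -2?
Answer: 2337641183/816 ≈ 2.8648e+6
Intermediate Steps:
h = 473 (h = (249 + (176 + 50)) - 2 = (249 + 226) - 2 = 475 - 2 = 473)
I(X) = (388 + X)/(1975 + X)
I(h) - 1*(-2864756) = (388 + 473)/(1975 + 473) - 1*(-2864756) = 861/2448 + 2864756 = (1/2448)*861 + 2864756 = 287/816 + 2864756 = 2337641183/816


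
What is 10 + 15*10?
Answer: 160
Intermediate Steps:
10 + 15*10 = 10 + 150 = 160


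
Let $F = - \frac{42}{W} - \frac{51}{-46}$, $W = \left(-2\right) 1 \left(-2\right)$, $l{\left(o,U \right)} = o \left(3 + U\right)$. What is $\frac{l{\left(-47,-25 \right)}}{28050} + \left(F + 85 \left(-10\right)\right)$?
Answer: $- \frac{25200569}{29325} \approx -859.35$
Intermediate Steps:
$W = 4$ ($W = \left(-2\right) \left(-2\right) = 4$)
$F = - \frac{216}{23}$ ($F = - \frac{42}{4} - \frac{51}{-46} = \left(-42\right) \frac{1}{4} - - \frac{51}{46} = - \frac{21}{2} + \frac{51}{46} = - \frac{216}{23} \approx -9.3913$)
$\frac{l{\left(-47,-25 \right)}}{28050} + \left(F + 85 \left(-10\right)\right) = \frac{\left(-47\right) \left(3 - 25\right)}{28050} + \left(- \frac{216}{23} + 85 \left(-10\right)\right) = \left(-47\right) \left(-22\right) \frac{1}{28050} - \frac{19766}{23} = 1034 \cdot \frac{1}{28050} - \frac{19766}{23} = \frac{47}{1275} - \frac{19766}{23} = - \frac{25200569}{29325}$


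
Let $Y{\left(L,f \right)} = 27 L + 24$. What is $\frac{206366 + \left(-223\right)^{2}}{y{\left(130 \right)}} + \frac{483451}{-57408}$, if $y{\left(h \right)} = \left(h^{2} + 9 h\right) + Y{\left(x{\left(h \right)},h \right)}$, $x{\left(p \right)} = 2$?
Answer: $\frac{114004481}{20035392} \approx 5.6902$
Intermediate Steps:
$Y{\left(L,f \right)} = 24 + 27 L$
$y{\left(h \right)} = 78 + h^{2} + 9 h$ ($y{\left(h \right)} = \left(h^{2} + 9 h\right) + \left(24 + 27 \cdot 2\right) = \left(h^{2} + 9 h\right) + \left(24 + 54\right) = \left(h^{2} + 9 h\right) + 78 = 78 + h^{2} + 9 h$)
$\frac{206366 + \left(-223\right)^{2}}{y{\left(130 \right)}} + \frac{483451}{-57408} = \frac{206366 + \left(-223\right)^{2}}{78 + 130^{2} + 9 \cdot 130} + \frac{483451}{-57408} = \frac{206366 + 49729}{78 + 16900 + 1170} + 483451 \left(- \frac{1}{57408}\right) = \frac{256095}{18148} - \frac{483451}{57408} = \frac{114004481}{20035392}$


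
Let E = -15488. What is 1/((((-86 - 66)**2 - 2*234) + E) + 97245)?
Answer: 1/104393 ≈ 9.5792e-6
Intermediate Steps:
1/((((-86 - 66)**2 - 2*234) + E) + 97245) = 1/((((-86 - 66)**2 - 2*234) - 15488) + 97245) = 1/((((-152)**2 - 468) - 15488) + 97245) = 1/(((23104 - 468) - 15488) + 97245) = 1/((22636 - 15488) + 97245) = 1/(7148 + 97245) = 1/104393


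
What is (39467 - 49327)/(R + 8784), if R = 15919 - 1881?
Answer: -4930/11411 ≈ -0.43204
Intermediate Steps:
R = 14038
(39467 - 49327)/(R + 8784) = (39467 - 49327)/(14038 + 8784) = -9860/22822 = -9860*1/22822 = -4930/11411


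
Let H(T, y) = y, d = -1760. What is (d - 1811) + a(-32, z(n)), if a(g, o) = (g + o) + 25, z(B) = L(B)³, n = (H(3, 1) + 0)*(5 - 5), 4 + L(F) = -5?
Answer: -4307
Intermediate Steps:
L(F) = -9 (L(F) = -4 - 5 = -9)
n = 0 (n = (1 + 0)*(5 - 5) = 1*0 = 0)
z(B) = -729 (z(B) = (-9)³ = -729)
a(g, o) = 25 + g + o
(d - 1811) + a(-32, z(n)) = (-1760 - 1811) + (25 - 32 - 729) = -3571 - 736 = -4307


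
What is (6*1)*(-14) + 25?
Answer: -59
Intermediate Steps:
(6*1)*(-14) + 25 = 6*(-14) + 25 = -84 + 25 = -59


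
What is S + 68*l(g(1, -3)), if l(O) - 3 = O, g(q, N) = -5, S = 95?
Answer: -41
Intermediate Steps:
l(O) = 3 + O
S + 68*l(g(1, -3)) = 95 + 68*(3 - 5) = 95 + 68*(-2) = 95 - 136 = -41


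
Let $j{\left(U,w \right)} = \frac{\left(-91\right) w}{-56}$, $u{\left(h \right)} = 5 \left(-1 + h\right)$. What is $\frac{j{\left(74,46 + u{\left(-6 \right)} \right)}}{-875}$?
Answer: $- \frac{143}{7000} \approx -0.020429$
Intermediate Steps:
$u{\left(h \right)} = -5 + 5 h$
$j{\left(U,w \right)} = \frac{13 w}{8}$ ($j{\left(U,w \right)} = - 91 w \left(- \frac{1}{56}\right) = \frac{13 w}{8}$)
$\frac{j{\left(74,46 + u{\left(-6 \right)} \right)}}{-875} = \frac{\frac{13}{8} \left(46 + \left(-5 + 5 \left(-6\right)\right)\right)}{-875} = \frac{13 \left(46 - 35\right)}{8} \left(- \frac{1}{875}\right) = \frac{13}{8} \cdot 11 \left(- \frac{1}{875}\right) = \frac{143}{8} \left(- \frac{1}{875}\right) = - \frac{143}{7000}$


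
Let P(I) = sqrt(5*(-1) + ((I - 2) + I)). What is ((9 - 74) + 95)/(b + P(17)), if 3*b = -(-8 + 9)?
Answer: 45/121 + 405*sqrt(3)/121 ≈ 6.1693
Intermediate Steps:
b = -1/3 (b = (-(-8 + 9))/3 = (-1*1)/3 = (1/3)*(-1) = -1/3 ≈ -0.33333)
P(I) = sqrt(-7 + 2*I) (P(I) = sqrt(-5 + ((-2 + I) + I)) = sqrt(-5 + (-2 + 2*I)) = sqrt(-7 + 2*I))
((9 - 74) + 95)/(b + P(17)) = ((9 - 74) + 95)/(-1/3 + sqrt(-7 + 2*17)) = (-65 + 95)/(-1/3 + sqrt(-7 + 34)) = 30/(-1/3 + sqrt(27)) = 30/(-1/3 + 3*sqrt(3))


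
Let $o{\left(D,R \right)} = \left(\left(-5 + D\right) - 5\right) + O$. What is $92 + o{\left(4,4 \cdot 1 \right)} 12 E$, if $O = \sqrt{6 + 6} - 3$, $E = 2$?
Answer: $-124 + 48 \sqrt{3} \approx -40.862$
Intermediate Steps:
$O = -3 + 2 \sqrt{3}$ ($O = \sqrt{12} - 3 = 2 \sqrt{3} - 3 = -3 + 2 \sqrt{3} \approx 0.4641$)
$o{\left(D,R \right)} = -13 + D + 2 \sqrt{3}$ ($o{\left(D,R \right)} = \left(\left(-5 + D\right) - 5\right) - \left(3 - 2 \sqrt{3}\right) = \left(-10 + D\right) - \left(3 - 2 \sqrt{3}\right) = -13 + D + 2 \sqrt{3}$)
$92 + o{\left(4,4 \cdot 1 \right)} 12 E = 92 + \left(-13 + 4 + 2 \sqrt{3}\right) 12 \cdot 2 = 92 + \left(-9 + 2 \sqrt{3}\right) 24 = 92 - \left(216 - 48 \sqrt{3}\right) = -124 + 48 \sqrt{3}$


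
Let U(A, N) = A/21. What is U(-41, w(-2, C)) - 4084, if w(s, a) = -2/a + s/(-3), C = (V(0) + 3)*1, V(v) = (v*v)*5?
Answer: -85805/21 ≈ -4086.0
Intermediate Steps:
V(v) = 5*v**2 (V(v) = v**2*5 = 5*v**2)
C = 3 (C = (5*0**2 + 3)*1 = (5*0 + 3)*1 = (0 + 3)*1 = 3*1 = 3)
w(s, a) = -2/a - s/3 (w(s, a) = -2/a + s*(-1/3) = -2/a - s/3)
U(A, N) = A/21 (U(A, N) = A*(1/21) = A/21)
U(-41, w(-2, C)) - 4084 = (1/21)*(-41) - 4084 = -41/21 - 4084 = -85805/21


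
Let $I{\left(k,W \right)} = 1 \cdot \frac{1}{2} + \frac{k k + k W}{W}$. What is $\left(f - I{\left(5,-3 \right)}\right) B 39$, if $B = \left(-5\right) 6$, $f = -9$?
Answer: $7215$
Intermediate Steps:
$I{\left(k,W \right)} = \frac{1}{2} + \frac{k^{2} + W k}{W}$ ($I{\left(k,W \right)} = 1 \cdot \frac{1}{2} + \frac{k^{2} + W k}{W} = \frac{1}{2} + \frac{k^{2} + W k}{W}$)
$B = -30$
$\left(f - I{\left(5,-3 \right)}\right) B 39 = \left(-9 - \left(\frac{1}{2} + 5 + \frac{5^{2}}{-3}\right)\right) \left(-30\right) 39 = \left(-9 - \left(\frac{1}{2} + 5 - \frac{25}{3}\right)\right) \left(-30\right) 39 = \left(-9 - - \frac{17}{6}\right) \left(-30\right) 39 = \left(-9 + \frac{17}{6}\right) \left(-30\right) 39 = \left(- \frac{37}{6}\right) \left(-30\right) 39 = 185 \cdot 39 = 7215$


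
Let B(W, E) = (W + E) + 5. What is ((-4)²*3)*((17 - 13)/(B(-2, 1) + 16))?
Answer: 48/5 ≈ 9.6000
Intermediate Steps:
B(W, E) = 5 + E + W (B(W, E) = (E + W) + 5 = 5 + E + W)
((-4)²*3)*((17 - 13)/(B(-2, 1) + 16)) = ((-4)²*3)*((17 - 13)/((5 + 1 - 2) + 16)) = (16*3)*(4/(4 + 16)) = 48*(4/20) = 48*(4*(1/20)) = 48*(⅕) = 48/5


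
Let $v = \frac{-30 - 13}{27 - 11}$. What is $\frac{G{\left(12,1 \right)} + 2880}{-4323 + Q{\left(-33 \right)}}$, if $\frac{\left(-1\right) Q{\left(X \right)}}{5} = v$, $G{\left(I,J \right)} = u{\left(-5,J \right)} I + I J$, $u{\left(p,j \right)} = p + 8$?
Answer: $- \frac{46848}{68953} \approx -0.67942$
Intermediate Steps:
$u{\left(p,j \right)} = 8 + p$
$v = - \frac{43}{16} \approx -2.6875$
$G{\left(I,J \right)} = 3 I + I J$ ($G{\left(I,J \right)} = \left(8 - 5\right) I + I J = 3 I + I J$)
$Q{\left(X \right)} = \frac{215}{16}$ ($Q{\left(X \right)} = \left(-5\right) \left(- \frac{43}{16}\right) = \frac{215}{16}$)
$\frac{G{\left(12,1 \right)} + 2880}{-4323 + Q{\left(-33 \right)}} = \frac{12 \left(3 + 1\right) + 2880}{-4323 + \frac{215}{16}} = \frac{12 \cdot 4 + 2880}{- \frac{68953}{16}} = \left(48 + 2880\right) \left(- \frac{16}{68953}\right) = 2928 \left(- \frac{16}{68953}\right) = - \frac{46848}{68953}$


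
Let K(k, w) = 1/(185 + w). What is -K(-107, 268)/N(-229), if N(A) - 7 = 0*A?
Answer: -1/3171 ≈ -0.00031536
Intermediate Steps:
N(A) = 7 (N(A) = 7 + 0*A = 7 + 0 = 7)
-K(-107, 268)/N(-229) = -1/((185 + 268)*7) = -1/(453*7) = -1*1/3171 = -1/3171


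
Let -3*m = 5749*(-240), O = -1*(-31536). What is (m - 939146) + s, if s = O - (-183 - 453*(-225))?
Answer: -549432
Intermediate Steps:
O = 31536
m = 459920 (m = -5749*(-240)/3 = -⅓*(-1379760) = 459920)
s = -70206 (s = 31536 - (-183 - 453*(-225)) = 31536 - (-183 + 101925) = 31536 - 1*101742 = 31536 - 101742 = -70206)
(m - 939146) + s = (459920 - 939146) - 70206 = -479226 - 70206 = -549432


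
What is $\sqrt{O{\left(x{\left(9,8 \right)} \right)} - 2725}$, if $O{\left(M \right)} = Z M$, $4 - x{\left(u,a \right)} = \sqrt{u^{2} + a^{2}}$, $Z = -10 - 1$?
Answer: $\sqrt{-2769 + 11 \sqrt{145}} \approx 51.347 i$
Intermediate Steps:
$Z = -11$ ($Z = -10 - 1 = -11$)
$x{\left(u,a \right)} = 4 - \sqrt{a^{2} + u^{2}}$ ($x{\left(u,a \right)} = 4 - \sqrt{u^{2} + a^{2}} = 4 - \sqrt{a^{2} + u^{2}}$)
$O{\left(M \right)} = - 11 M$
$\sqrt{O{\left(x{\left(9,8 \right)} \right)} - 2725} = \sqrt{- 11 \left(4 - \sqrt{8^{2} + 9^{2}}\right) - 2725} = \sqrt{- 11 \left(4 - \sqrt{64 + 81}\right) - 2725} = \sqrt{- 11 \left(4 - \sqrt{145}\right) - 2725} = \sqrt{\left(-44 + 11 \sqrt{145}\right) - 2725} = \sqrt{-2769 + 11 \sqrt{145}}$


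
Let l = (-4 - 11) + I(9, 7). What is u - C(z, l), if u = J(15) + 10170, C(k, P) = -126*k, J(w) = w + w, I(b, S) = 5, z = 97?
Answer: 22422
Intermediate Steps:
J(w) = 2*w
l = -10 (l = (-4 - 11) + 5 = -15 + 5 = -10)
u = 10200 (u = 2*15 + 10170 = 30 + 10170 = 10200)
u - C(z, l) = 10200 - (-126)*97 = 10200 - 1*(-12222) = 10200 + 12222 = 22422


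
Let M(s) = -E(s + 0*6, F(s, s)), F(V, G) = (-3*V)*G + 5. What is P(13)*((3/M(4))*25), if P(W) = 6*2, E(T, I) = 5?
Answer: -180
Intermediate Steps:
F(V, G) = 5 - 3*G*V (F(V, G) = -3*G*V + 5 = 5 - 3*G*V)
M(s) = -5 (M(s) = -1*5 = -5)
P(W) = 12
P(13)*((3/M(4))*25) = 12*((3/(-5))*25) = 12*((3*(-⅕))*25) = 12*(-⅗*25) = 12*(-15) = -180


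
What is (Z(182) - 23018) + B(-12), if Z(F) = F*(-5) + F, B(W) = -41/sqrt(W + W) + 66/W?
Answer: -47503/2 + 41*I*sqrt(6)/12 ≈ -23752.0 + 8.3691*I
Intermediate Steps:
B(W) = 66/W - 41*sqrt(2)/(2*sqrt(W)) (B(W) = -41*sqrt(2)/(2*sqrt(W)) + 66/W = 66/W - 41*sqrt(2)/(2*sqrt(W)))
Z(F) = -4*F (Z(F) = -5*F + F = -4*F)
(Z(182) - 23018) + B(-12) = (-4*182 - 23018) + (66/(-12) - 41*sqrt(2)/(2*sqrt(-12))) = (-728 - 23018) + (66*(-1/12) - 41*sqrt(2)*(-I*sqrt(3)/6)/2) = -23746 + (-11/2 + 41*I*sqrt(6)/12) = -47503/2 + 41*I*sqrt(6)/12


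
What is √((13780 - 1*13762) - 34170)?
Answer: 2*I*√8538 ≈ 184.8*I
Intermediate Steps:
√((13780 - 1*13762) - 34170) = √((13780 - 13762) - 34170) = √(18 - 34170) = √(-34152) = 2*I*√8538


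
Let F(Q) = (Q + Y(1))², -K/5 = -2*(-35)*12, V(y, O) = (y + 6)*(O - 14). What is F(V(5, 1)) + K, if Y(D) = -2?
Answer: 16825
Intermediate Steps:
V(y, O) = (-14 + O)*(6 + y) (V(y, O) = (6 + y)*(-14 + O) = (-14 + O)*(6 + y))
K = -4200 (K = -5*(-2*(-35))*12 = -350*12 = -5*840 = -4200)
F(Q) = (-2 + Q)² (F(Q) = (Q - 2)² = (-2 + Q)²)
F(V(5, 1)) + K = (-2 + (-84 - 14*5 + 6*1 + 1*5))² - 4200 = (-2 + (-84 - 70 + 6 + 5))² - 4200 = (-2 - 143)² - 4200 = (-145)² - 4200 = 21025 - 4200 = 16825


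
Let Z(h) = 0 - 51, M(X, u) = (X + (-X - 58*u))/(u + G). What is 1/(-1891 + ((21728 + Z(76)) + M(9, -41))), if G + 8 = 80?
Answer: 31/615744 ≈ 5.0346e-5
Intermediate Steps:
G = 72 (G = -8 + 80 = 72)
M(X, u) = -58*u/(72 + u) (M(X, u) = (X + (-X - 58*u))/(u + 72) = (-58*u)/(72 + u) = -58*u/(72 + u))
Z(h) = -51
1/(-1891 + ((21728 + Z(76)) + M(9, -41))) = 1/(-1891 + ((21728 - 51) - 58*(-41)/(72 - 41))) = 1/(-1891 + (21677 - 58*(-41)/31)) = 1/(-1891 + (21677 - 58*(-41)*1/31)) = 1/(-1891 + (21677 + 2378/31)) = 1/(-1891 + 674365/31) = 1/(615744/31) = 31/615744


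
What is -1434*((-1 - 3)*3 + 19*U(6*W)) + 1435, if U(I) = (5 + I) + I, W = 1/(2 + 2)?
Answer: -199325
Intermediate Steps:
W = ¼ (W = 1/4 = ¼ ≈ 0.25000)
U(I) = 5 + 2*I
-1434*((-1 - 3)*3 + 19*U(6*W)) + 1435 = -1434*((-1 - 3)*3 + 19*(5 + 2*(6*(¼)))) + 1435 = -1434*(-4*3 + 19*(5 + 2*(3/2))) + 1435 = -1434*(-12 + 19*(5 + 3)) + 1435 = -1434*(-12 + 19*8) + 1435 = -1434*(-12 + 152) + 1435 = -1434*140 + 1435 = -200760 + 1435 = -199325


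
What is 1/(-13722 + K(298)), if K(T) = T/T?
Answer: -1/13721 ≈ -7.2881e-5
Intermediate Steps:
K(T) = 1
1/(-13722 + K(298)) = 1/(-13722 + 1) = 1/(-13721) = -1/13721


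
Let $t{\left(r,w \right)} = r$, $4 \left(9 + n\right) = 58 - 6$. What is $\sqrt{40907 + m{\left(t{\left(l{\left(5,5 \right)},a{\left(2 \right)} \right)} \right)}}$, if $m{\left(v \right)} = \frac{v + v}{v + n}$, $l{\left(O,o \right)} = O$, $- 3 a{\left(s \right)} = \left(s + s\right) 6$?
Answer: $\frac{\sqrt{368173}}{3} \approx 202.26$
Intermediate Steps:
$n = 4$ ($n = -9 + \frac{58 - 6}{4} = -9 + \frac{1}{4} \cdot 52 = -9 + 13 = 4$)
$a{\left(s \right)} = - 4 s$ ($a{\left(s \right)} = - \frac{\left(s + s\right) 6}{3} = - \frac{2 s 6}{3} = - \frac{12 s}{3} = - 4 s$)
$m{\left(v \right)} = \frac{2 v}{4 + v}$ ($m{\left(v \right)} = \frac{v + v}{v + 4} = \frac{2 v}{4 + v}$)
$\sqrt{40907 + m{\left(t{\left(l{\left(5,5 \right)},a{\left(2 \right)} \right)} \right)}} = \sqrt{40907 + 2 \cdot 5 \frac{1}{4 + 5}} = \sqrt{40907 + 2 \cdot 5 \cdot \frac{1}{9}} = \sqrt{40907 + \frac{10}{9}} = \sqrt{\frac{368173}{9}} = \frac{\sqrt{368173}}{3}$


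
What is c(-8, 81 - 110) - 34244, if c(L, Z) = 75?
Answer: -34169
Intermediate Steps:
c(-8, 81 - 110) - 34244 = 75 - 34244 = -34169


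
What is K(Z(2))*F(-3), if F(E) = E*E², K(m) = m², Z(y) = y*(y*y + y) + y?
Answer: -5292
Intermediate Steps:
Z(y) = y + y*(y + y²) (Z(y) = y*(y² + y) + y = y*(y + y²) + y = y + y*(y + y²))
F(E) = E³
K(Z(2))*F(-3) = (2*(1 + 2 + 2²))²*(-3)³ = (2*(1 + 2 + 4))²*(-27) = (2*7)²*(-27) = 14²*(-27) = 196*(-27) = -5292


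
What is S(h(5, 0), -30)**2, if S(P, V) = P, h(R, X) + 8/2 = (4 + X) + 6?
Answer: 36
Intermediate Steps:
h(R, X) = 6 + X (h(R, X) = -4 + ((4 + X) + 6) = -4 + (10 + X) = 6 + X)
S(h(5, 0), -30)**2 = (6 + 0)**2 = 6**2 = 36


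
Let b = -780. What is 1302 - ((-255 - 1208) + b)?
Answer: 3545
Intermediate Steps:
1302 - ((-255 - 1208) + b) = 1302 - ((-255 - 1208) - 780) = 1302 - (-1463 - 780) = 1302 - 1*(-2243) = 1302 + 2243 = 3545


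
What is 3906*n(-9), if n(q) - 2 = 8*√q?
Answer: 7812 + 93744*I ≈ 7812.0 + 93744.0*I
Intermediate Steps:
n(q) = 2 + 8*√q
3906*n(-9) = 3906*(2 + 8*√(-9)) = 3906*(2 + 8*(3*I)) = 3906*(2 + 24*I) = 7812 + 93744*I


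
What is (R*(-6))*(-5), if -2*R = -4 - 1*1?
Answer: 75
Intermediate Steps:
R = 5/2 (R = -(-4 - 1*1)/2 = -(-4 - 1)/2 = -½*(-5) = 5/2 ≈ 2.5000)
(R*(-6))*(-5) = ((5/2)*(-6))*(-5) = -15*(-5) = 75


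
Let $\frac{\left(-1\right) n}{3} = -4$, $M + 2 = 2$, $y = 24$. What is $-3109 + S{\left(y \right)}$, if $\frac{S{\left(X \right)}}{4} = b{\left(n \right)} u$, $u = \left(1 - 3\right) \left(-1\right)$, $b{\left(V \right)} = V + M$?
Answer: $-3013$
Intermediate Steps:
$M = 0$ ($M = -2 + 2 = 0$)
$n = 12$ ($n = \left(-3\right) \left(-4\right) = 12$)
$b{\left(V \right)} = V$ ($b{\left(V \right)} = V + 0 = V$)
$u = 2$ ($u = \left(-2\right) \left(-1\right) = 2$)
$S{\left(X \right)} = 96$ ($S{\left(X \right)} = 4 \cdot 12 \cdot 2 = 4 \cdot 24 = 96$)
$-3109 + S{\left(y \right)} = -3109 + 96 = -3013$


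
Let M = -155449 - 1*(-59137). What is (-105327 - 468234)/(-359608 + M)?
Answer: 573561/455920 ≈ 1.2580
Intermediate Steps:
M = -96312 (M = -155449 + 59137 = -96312)
(-105327 - 468234)/(-359608 + M) = (-105327 - 468234)/(-359608 - 96312) = -573561/(-455920) = -573561*(-1/455920) = 573561/455920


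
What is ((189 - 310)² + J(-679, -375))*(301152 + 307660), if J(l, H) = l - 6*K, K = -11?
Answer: 8540414736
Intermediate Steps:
J(l, H) = 66 + l (J(l, H) = l - 6*(-11) = l + 66 = 66 + l)
((189 - 310)² + J(-679, -375))*(301152 + 307660) = ((189 - 310)² + (66 - 679))*(301152 + 307660) = ((-121)² - 613)*608812 = (14641 - 613)*608812 = 14028*608812 = 8540414736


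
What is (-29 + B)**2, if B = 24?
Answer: 25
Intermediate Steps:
(-29 + B)**2 = (-29 + 24)**2 = (-5)**2 = 25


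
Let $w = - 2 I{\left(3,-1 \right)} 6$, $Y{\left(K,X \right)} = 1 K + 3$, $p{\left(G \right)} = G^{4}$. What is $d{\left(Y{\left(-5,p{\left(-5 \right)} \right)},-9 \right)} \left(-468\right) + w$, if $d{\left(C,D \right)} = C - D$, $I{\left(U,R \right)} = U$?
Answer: $-3312$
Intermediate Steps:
$Y{\left(K,X \right)} = 3 + K$ ($Y{\left(K,X \right)} = K + 3 = 3 + K$)
$w = -36$ ($w = \left(-2\right) 3 \cdot 6 = \left(-6\right) 6 = -36$)
$d{\left(Y{\left(-5,p{\left(-5 \right)} \right)},-9 \right)} \left(-468\right) + w = \left(\left(3 - 5\right) - -9\right) \left(-468\right) - 36 = \left(-2 + 9\right) \left(-468\right) - 36 = 7 \left(-468\right) - 36 = -3276 - 36 = -3312$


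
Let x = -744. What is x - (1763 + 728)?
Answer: -3235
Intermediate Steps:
x - (1763 + 728) = -744 - (1763 + 728) = -744 - 1*2491 = -744 - 2491 = -3235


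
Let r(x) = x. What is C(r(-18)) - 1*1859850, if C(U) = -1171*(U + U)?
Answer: -1817694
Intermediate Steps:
C(U) = -2342*U
C(r(-18)) - 1*1859850 = -2342*(-18) - 1*1859850 = 42156 - 1859850 = -1817694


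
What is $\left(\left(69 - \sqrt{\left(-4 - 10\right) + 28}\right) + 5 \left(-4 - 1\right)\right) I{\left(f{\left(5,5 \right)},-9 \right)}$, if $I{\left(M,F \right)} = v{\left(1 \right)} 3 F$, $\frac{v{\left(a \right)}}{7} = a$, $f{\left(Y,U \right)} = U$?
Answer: $-8316 + 189 \sqrt{14} \approx -7608.8$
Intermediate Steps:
$v{\left(a \right)} = 7 a$
$I{\left(M,F \right)} = 21 F$ ($I{\left(M,F \right)} = 7 \cdot 1 \cdot 3 F = 7 \cdot 3 F = 21 F$)
$\left(\left(69 - \sqrt{\left(-4 - 10\right) + 28}\right) + 5 \left(-4 - 1\right)\right) I{\left(f{\left(5,5 \right)},-9 \right)} = \left(\left(69 - \sqrt{\left(-4 - 10\right) + 28}\right) + 5 \left(-4 - 1\right)\right) 21 \left(-9\right) = \left(\left(69 - \sqrt{\left(-4 - 10\right) + 28}\right) + 5 \left(-5\right)\right) \left(-189\right) = \left(\left(69 - \sqrt{-14 + 28}\right) - 25\right) \left(-189\right) = \left(\left(69 - \sqrt{14}\right) - 25\right) \left(-189\right) = \left(44 - \sqrt{14}\right) \left(-189\right) = -8316 + 189 \sqrt{14}$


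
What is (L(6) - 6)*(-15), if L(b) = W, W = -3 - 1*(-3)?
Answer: 90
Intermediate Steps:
W = 0 (W = -3 + 3 = 0)
L(b) = 0
(L(6) - 6)*(-15) = (0 - 6)*(-15) = -6*(-15) = 90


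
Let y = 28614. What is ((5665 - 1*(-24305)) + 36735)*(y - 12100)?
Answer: 1101566370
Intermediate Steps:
((5665 - 1*(-24305)) + 36735)*(y - 12100) = ((5665 - 1*(-24305)) + 36735)*(28614 - 12100) = ((5665 + 24305) + 36735)*16514 = (29970 + 36735)*16514 = 66705*16514 = 1101566370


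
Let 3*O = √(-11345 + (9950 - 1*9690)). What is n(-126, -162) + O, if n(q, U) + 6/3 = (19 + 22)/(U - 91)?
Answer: -547/253 + I*√11085/3 ≈ -2.1621 + 35.095*I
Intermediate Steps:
n(q, U) = -2 + 41/(-91 + U) (n(q, U) = -2 + (19 + 22)/(U - 91) = -2 + 41/(-91 + U))
O = I*√11085/3 (O = √(-11345 + (9950 - 1*9690))/3 = √(-11345 + (9950 - 9690))/3 = √(-11345 + 260)/3 = √(-11085)/3 = (I*√11085)/3 = I*√11085/3 ≈ 35.095*I)
n(-126, -162) + O = (223 - 2*(-162))/(-91 - 162) + I*√11085/3 = (223 + 324)/(-253) + I*√11085/3 = -1/253*547 + I*√11085/3 = -547/253 + I*√11085/3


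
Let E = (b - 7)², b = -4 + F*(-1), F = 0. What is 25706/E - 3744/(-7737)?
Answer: 66446782/312059 ≈ 212.93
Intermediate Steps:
b = -4 (b = -4 + 0*(-1) = -4 + 0 = -4)
E = 121 (E = (-4 - 7)² = (-11)² = 121)
25706/E - 3744/(-7737) = 25706/121 - 3744/(-7737) = 25706*(1/121) - 3744*(-1/7737) = 25706/121 + 1248/2579 = 66446782/312059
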